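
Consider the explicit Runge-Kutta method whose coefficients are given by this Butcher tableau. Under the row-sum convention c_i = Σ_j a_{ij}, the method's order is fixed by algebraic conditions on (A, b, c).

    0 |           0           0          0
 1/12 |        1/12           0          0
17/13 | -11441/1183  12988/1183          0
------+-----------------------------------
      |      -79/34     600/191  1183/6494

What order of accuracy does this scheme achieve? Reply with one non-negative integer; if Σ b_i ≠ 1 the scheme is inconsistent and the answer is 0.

b = (-79/34, 600/191, 1183/6494)
c = (0, 1/12, 17/13)
Ac = (0, 0, 3247/3549)
Σ b_i: (-79/34)·1 + 600/191·1 + 1183/6494·1 = 1 ✓
b·c: 600/191·1/12 + 1183/6494·17/13 = 1/2 ✓
b·c²: 600/191·1/144 + 1183/6494·289/169 = 1/3 ✓
b·Ac: 1183/6494·3247/3549 = 1/6 ✓; 3 stages ⇒ order 3.

3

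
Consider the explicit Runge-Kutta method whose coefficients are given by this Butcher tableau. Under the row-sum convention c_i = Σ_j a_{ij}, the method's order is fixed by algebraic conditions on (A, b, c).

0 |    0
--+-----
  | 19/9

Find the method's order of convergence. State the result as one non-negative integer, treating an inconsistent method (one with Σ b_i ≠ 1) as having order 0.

b = (19/9)
c = (0)
Σ b_i: 19/9·1 = 19/9 ≠ 1 ⇒ order 0.

0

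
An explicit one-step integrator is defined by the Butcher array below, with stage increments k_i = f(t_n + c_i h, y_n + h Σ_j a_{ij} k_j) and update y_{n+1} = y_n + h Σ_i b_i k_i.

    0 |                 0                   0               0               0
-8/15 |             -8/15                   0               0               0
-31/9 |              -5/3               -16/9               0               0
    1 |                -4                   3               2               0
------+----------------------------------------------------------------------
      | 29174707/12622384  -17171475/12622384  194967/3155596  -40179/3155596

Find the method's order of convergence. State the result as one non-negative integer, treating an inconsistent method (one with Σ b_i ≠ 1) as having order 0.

b = (29174707/12622384, -17171475/12622384, 194967/3155596, -40179/3155596)
c = (0, -8/15, -31/9, 1)
Ac = (0, 0, 128/135, -382/45)
Σ b_i: 29174707/12622384·1 + (-17171475/12622384)·1 + 194967/3155596·1 + (-40179/3155596)·1 = 1 ✓
b·c: (-17171475/12622384)·(-8/15) + 194967/3155596·(-31/9) + (-40179/3155596)·1 = 1/2 ✓
b·c²: (-17171475/12622384)·64/225 + 194967/3155596·961/81 + (-40179/3155596)·1 = 1/3 ✓
b·Ac: 194967/3155596·128/135 + (-40179/3155596)·(-382/45) = 1/6 ✓
b·c³: (-17171475/12622384)·(-512/3375) + 194967/3155596·(-29791/729) + (-40179/3155596)·1 = -82759189/35500455 ≠ 1/4 ⇒ order 3.
b·(c∘Ac): 194967/3155596·(-3968/1215) + (-40179/3155596)·(-382/45) = -443485/4733394 ≠ 1/8
b·Ac²: 194967/3155596·(-1024/2025) + (-40179/3155596)·49778/2025 = -73322549/213002730 ≠ 1/12
b·A²c: (-40179/3155596)·256/135 = -857152/35500455 ≠ 1/24

3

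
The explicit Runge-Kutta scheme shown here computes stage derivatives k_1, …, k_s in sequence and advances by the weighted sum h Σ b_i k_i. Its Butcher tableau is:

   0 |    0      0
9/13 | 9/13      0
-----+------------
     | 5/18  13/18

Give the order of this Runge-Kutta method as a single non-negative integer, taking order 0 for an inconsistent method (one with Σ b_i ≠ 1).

2

b = (5/18, 13/18)
c = (0, 9/13)
Σ b_i: 5/18·1 + 13/18·1 = 1 ✓
b·c: 13/18·9/13 = 1/2 ✓; 2 stages ⇒ order 2.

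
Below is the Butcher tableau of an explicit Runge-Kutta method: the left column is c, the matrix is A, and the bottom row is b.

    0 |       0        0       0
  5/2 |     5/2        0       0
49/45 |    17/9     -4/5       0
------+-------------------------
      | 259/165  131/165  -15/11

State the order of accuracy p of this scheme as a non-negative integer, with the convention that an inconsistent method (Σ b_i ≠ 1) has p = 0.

b = (259/165, 131/165, -15/11)
c = (0, 5/2, 49/45)
Ac = (0, 0, -2)
Σ b_i: 259/165·1 + 131/165·1 + (-15/11)·1 = 1 ✓
b·c: 131/165·5/2 + (-15/11)·49/45 = 1/2 ✓
b·c²: 131/165·25/4 + (-15/11)·2401/2025 = 19871/5940 ≠ 1/3 ⇒ order 2.
b·Ac: (-15/11)·(-2) = 30/11 ≠ 1/6

2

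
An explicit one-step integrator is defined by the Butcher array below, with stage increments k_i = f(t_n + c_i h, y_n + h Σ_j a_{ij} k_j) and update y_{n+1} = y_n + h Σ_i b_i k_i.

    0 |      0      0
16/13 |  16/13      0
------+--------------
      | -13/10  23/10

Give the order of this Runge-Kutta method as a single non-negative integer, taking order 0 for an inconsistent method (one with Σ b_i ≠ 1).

b = (-13/10, 23/10)
c = (0, 16/13)
Σ b_i: (-13/10)·1 + 23/10·1 = 1 ✓
b·c: 23/10·16/13 = 184/65 ≠ 1/2 ⇒ order 1.

1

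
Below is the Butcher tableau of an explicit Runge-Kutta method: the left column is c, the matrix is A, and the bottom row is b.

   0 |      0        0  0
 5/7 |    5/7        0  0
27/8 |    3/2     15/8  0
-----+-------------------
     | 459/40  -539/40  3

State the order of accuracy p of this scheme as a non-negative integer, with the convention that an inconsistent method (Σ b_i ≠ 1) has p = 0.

b = (459/40, -539/40, 3)
c = (0, 5/7, 27/8)
Ac = (0, 0, 75/56)
Σ b_i: 459/40·1 + (-539/40)·1 + 3·1 = 1 ✓
b·c: (-539/40)·5/7 + 3·27/8 = 1/2 ✓
b·c²: (-539/40)·25/49 + 3·729/64 = 1747/64 ≠ 1/3 ⇒ order 2.
b·Ac: 3·75/56 = 225/56 ≠ 1/6

2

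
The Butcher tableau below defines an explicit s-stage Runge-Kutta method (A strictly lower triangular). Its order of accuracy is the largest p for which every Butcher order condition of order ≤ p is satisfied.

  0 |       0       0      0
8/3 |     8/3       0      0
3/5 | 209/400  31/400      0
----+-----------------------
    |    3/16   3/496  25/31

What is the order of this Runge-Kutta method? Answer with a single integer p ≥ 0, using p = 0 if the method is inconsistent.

b = (3/16, 3/496, 25/31)
c = (0, 8/3, 3/5)
Ac = (0, 0, 31/150)
Σ b_i: 3/16·1 + 3/496·1 + 25/31·1 = 1 ✓
b·c: 3/496·8/3 + 25/31·3/5 = 1/2 ✓
b·c²: 3/496·64/9 + 25/31·9/25 = 1/3 ✓
b·Ac: 25/31·31/150 = 1/6 ✓; 3 stages ⇒ order 3.

3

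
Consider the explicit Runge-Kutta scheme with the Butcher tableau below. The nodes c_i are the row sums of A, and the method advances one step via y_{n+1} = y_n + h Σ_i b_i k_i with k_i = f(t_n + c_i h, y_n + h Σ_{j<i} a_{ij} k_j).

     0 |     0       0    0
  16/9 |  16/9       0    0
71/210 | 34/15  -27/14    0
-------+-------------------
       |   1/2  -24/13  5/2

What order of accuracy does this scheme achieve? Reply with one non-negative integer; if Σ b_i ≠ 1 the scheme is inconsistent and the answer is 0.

b = (1/2, -24/13, 5/2)
c = (0, 16/9, 71/210)
Ac = (0, 0, -24/7)
Σ b_i: 1/2·1 + (-24/13)·1 + 5/2·1 = 15/13 ≠ 1 ⇒ order 0.

0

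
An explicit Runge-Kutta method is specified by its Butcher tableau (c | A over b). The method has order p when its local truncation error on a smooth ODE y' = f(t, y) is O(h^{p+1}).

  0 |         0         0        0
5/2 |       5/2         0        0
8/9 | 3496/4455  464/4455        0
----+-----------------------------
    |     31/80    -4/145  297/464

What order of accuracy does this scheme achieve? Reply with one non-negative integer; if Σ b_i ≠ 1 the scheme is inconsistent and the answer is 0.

b = (31/80, -4/145, 297/464)
c = (0, 5/2, 8/9)
Ac = (0, 0, 232/891)
Σ b_i: 31/80·1 + (-4/145)·1 + 297/464·1 = 1 ✓
b·c: (-4/145)·5/2 + 297/464·8/9 = 1/2 ✓
b·c²: (-4/145)·25/4 + 297/464·64/81 = 1/3 ✓
b·Ac: 297/464·232/891 = 1/6 ✓; 3 stages ⇒ order 3.

3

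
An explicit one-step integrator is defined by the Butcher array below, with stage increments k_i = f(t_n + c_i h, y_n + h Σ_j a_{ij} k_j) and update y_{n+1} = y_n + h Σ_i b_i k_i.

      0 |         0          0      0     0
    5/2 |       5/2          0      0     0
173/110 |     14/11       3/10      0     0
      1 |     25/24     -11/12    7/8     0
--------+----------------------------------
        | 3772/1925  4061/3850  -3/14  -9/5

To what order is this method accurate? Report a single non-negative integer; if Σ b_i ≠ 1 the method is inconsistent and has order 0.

b = (3772/1925, 4061/3850, -3/14, -9/5)
c = (0, 5/2, 173/110, 1)
Ac = (0, 0, 3/4, -2417/2640)
Σ b_i: 3772/1925·1 + 4061/3850·1 + (-3/14)·1 + (-9/5)·1 = 1 ✓
b·c: 4061/3850·5/2 + (-3/14)·173/110 + (-9/5)·1 = 1/2 ✓
b·c²: 4061/3850·25/4 + (-3/14)·29929/12100 + (-9/5)·1 = 180517/42350 ≠ 1/3 ⇒ order 2.
b·Ac: (-3/14)·3/4 + (-9/5)·(-2417/2640) = 45807/30800 ≠ 1/6

2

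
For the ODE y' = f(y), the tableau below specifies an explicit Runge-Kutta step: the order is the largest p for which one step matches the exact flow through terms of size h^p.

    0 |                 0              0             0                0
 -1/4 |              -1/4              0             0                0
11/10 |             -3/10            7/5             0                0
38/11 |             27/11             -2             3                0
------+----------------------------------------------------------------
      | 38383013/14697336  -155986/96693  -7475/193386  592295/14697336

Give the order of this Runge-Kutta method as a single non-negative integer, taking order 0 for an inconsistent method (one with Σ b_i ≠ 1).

b = (38383013/14697336, -155986/96693, -7475/193386, 592295/14697336)
c = (0, -1/4, 11/10, 38/11)
Ac = (0, 0, -7/20, 19/5)
Σ b_i: 38383013/14697336·1 + (-155986/96693)·1 + (-7475/193386)·1 + 592295/14697336·1 = 1 ✓
b·c: (-155986/96693)·(-1/4) + (-7475/193386)·11/10 + 592295/14697336·38/11 = 1/2 ✓
b·c²: (-155986/96693)·1/16 + (-7475/193386)·121/100 + 592295/14697336·1444/121 = 1/3 ✓
b·Ac: (-7475/193386)·(-7/20) + 592295/14697336·19/5 = 1/6 ✓
b·c³: (-155986/96693)·(-1/64) + (-7475/193386)·1331/1000 + 592295/14697336·54872/1331 = 8432409/5156960 ≠ 1/4 ⇒ order 3.
b·(c∘Ac): (-7475/193386)·(-77/200) + 592295/14697336·722/55 = 280489/515696 ≠ 1/8
b·Ac²: (-7475/193386)·7/80 + 592295/14697336·701/200 = 81051409/587893440 ≠ 1/12
b·A²c: 592295/14697336·(-21/20) = -829213/19596448 ≠ 1/24

3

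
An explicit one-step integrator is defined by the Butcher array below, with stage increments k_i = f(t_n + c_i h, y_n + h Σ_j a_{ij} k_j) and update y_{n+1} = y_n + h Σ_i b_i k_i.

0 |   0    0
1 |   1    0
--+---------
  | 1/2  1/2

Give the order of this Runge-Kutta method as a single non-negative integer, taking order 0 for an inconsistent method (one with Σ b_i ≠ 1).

b = (1/2, 1/2)
c = (0, 1)
Σ b_i: 1/2·1 + 1/2·1 = 1 ✓
b·c: 1/2·1 = 1/2 ✓; 2 stages ⇒ order 2.

2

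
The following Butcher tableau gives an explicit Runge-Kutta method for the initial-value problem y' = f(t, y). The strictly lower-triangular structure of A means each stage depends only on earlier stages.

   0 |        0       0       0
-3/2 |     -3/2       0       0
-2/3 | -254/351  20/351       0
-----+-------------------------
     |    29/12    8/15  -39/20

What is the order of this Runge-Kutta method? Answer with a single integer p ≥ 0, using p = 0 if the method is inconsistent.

3

b = (29/12, 8/15, -39/20)
c = (0, -3/2, -2/3)
Ac = (0, 0, -10/117)
Σ b_i: 29/12·1 + 8/15·1 + (-39/20)·1 = 1 ✓
b·c: 8/15·(-3/2) + (-39/20)·(-2/3) = 1/2 ✓
b·c²: 8/15·9/4 + (-39/20)·4/9 = 1/3 ✓
b·Ac: (-39/20)·(-10/117) = 1/6 ✓; 3 stages ⇒ order 3.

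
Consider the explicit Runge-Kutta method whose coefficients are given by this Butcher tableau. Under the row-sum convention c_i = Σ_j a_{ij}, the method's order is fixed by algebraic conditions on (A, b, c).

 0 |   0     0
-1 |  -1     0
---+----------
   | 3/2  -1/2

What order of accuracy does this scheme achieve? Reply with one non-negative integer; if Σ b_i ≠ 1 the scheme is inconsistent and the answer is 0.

b = (3/2, -1/2)
c = (0, -1)
Σ b_i: 3/2·1 + (-1/2)·1 = 1 ✓
b·c: (-1/2)·(-1) = 1/2 ✓; 2 stages ⇒ order 2.

2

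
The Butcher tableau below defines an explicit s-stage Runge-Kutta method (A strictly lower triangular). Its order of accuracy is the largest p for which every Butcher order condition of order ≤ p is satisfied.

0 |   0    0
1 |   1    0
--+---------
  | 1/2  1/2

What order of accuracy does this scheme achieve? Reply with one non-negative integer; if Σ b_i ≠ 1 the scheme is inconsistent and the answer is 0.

b = (1/2, 1/2)
c = (0, 1)
Σ b_i: 1/2·1 + 1/2·1 = 1 ✓
b·c: 1/2·1 = 1/2 ✓; 2 stages ⇒ order 2.

2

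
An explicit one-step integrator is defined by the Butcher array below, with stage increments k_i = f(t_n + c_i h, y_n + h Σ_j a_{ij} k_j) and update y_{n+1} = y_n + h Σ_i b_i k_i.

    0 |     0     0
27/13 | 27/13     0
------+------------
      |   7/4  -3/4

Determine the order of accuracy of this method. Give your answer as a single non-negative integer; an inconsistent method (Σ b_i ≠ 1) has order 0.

b = (7/4, -3/4)
c = (0, 27/13)
Σ b_i: 7/4·1 + (-3/4)·1 = 1 ✓
b·c: (-3/4)·27/13 = -81/52 ≠ 1/2 ⇒ order 1.

1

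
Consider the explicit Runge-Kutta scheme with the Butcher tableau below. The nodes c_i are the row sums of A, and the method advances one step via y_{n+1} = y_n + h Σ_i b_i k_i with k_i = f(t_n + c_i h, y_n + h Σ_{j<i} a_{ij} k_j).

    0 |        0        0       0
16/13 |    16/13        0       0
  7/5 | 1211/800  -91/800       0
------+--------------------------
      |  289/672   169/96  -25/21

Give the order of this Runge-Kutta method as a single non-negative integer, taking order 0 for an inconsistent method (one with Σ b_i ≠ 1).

3

b = (289/672, 169/96, -25/21)
c = (0, 16/13, 7/5)
Ac = (0, 0, -7/50)
Σ b_i: 289/672·1 + 169/96·1 + (-25/21)·1 = 1 ✓
b·c: 169/96·16/13 + (-25/21)·7/5 = 1/2 ✓
b·c²: 169/96·256/169 + (-25/21)·49/25 = 1/3 ✓
b·Ac: (-25/21)·(-7/50) = 1/6 ✓; 3 stages ⇒ order 3.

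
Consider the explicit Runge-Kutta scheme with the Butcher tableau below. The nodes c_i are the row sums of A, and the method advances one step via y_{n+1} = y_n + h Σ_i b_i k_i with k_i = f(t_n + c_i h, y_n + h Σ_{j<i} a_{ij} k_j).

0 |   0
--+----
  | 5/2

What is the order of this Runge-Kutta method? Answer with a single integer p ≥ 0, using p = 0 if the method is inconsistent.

0

b = (5/2)
c = (0)
Σ b_i: 5/2·1 = 5/2 ≠ 1 ⇒ order 0.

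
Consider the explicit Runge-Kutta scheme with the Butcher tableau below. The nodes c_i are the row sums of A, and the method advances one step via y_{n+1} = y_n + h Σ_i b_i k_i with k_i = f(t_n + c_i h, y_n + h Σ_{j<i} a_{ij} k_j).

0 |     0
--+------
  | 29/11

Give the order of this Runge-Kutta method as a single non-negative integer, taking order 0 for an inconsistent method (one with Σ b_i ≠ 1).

b = (29/11)
c = (0)
Σ b_i: 29/11·1 = 29/11 ≠ 1 ⇒ order 0.

0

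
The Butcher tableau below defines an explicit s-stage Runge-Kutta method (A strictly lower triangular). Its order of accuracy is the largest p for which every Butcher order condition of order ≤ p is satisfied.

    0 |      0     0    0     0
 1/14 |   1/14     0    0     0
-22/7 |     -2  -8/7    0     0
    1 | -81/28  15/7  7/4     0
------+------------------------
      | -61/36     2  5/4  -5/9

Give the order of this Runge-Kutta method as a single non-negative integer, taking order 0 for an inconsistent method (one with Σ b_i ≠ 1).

b = (-61/36, 2, 5/4, -5/9)
c = (0, 1/14, -22/7, 1)
Ac = (0, 0, -4/49, -262/49)
Σ b_i: (-61/36)·1 + 2·1 + 5/4·1 + (-5/9)·1 = 1 ✓
b·c: 2·1/14 + 5/4·(-22/7) + (-5/9)·1 = -547/126 ≠ 1/2 ⇒ order 1.

1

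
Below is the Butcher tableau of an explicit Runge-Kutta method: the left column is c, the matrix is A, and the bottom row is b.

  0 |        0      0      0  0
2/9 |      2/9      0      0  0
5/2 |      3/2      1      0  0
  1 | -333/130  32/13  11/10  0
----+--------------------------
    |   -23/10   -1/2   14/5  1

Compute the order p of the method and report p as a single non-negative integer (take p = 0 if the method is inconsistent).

b = (-23/10, -1/2, 14/5, 1)
c = (0, 2/9, 5/2, 1)
Ac = (0, 0, 2/9, 1543/468)
Σ b_i: (-23/10)·1 + (-1/2)·1 + 14/5·1 + 1·1 = 1 ✓
b·c: (-1/2)·2/9 + 14/5·5/2 + 1·1 = 71/9 ≠ 1/2 ⇒ order 1.

1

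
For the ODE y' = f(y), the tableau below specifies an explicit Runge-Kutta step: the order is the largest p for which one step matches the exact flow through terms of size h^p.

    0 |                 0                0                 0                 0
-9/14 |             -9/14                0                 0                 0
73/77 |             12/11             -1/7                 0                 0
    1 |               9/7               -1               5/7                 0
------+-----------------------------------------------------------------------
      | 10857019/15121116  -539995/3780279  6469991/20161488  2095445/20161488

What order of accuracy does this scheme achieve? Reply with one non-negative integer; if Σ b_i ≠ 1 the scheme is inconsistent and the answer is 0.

3

b = (10857019/15121116, -539995/3780279, 6469991/20161488, 2095445/20161488)
c = (0, -9/14, 73/77, 1)
Ac = (0, 0, 9/98, 1423/1078)
Σ b_i: 10857019/15121116·1 + (-539995/3780279)·1 + 6469991/20161488·1 + 2095445/20161488·1 = 1 ✓
b·c: (-539995/3780279)·(-9/14) + 6469991/20161488·73/77 + 2095445/20161488·1 = 1/2 ✓
b·c²: (-539995/3780279)·81/196 + 6469991/20161488·5329/5929 + 2095445/20161488·1 = 1/3 ✓
b·Ac: 6469991/20161488·9/98 + 2095445/20161488·1423/1078 = 1/6 ✓
b·c³: (-539995/3780279)·(-729/2744) + 6469991/20161488·389017/456533 + 2095445/20161488·1 = 9769343/23521736 ≠ 1/4 ⇒ order 3.
b·(c∘Ac): 6469991/20161488·657/7546 + 2095445/20161488·1423/1078 = 570988903/3457695192 ≠ 1/8
b·Ac²: 6469991/20161488·(-81/1372) + 2095445/20161488·37973/166012 = 14988823/3104869152 ≠ 1/12
b·A²c: 2095445/20161488·45/686 = 31431675/4610260256 ≠ 1/24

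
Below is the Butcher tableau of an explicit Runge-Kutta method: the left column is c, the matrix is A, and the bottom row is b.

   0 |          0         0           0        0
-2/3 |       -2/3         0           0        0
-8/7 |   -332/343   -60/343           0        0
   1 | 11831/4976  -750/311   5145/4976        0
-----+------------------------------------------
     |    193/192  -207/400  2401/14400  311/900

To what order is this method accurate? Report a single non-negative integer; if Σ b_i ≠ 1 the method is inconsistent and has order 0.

4

b = (193/192, -207/400, 2401/14400, 311/900)
c = (0, -2/3, -8/7, 1)
Ac = (0, 0, 40/343, 265/622)
Σ b_i: 193/192·1 + (-207/400)·1 + 2401/14400·1 + 311/900·1 = 1 ✓
b·c: (-207/400)·(-2/3) + 2401/14400·(-8/7) + 311/900·1 = 1/2 ✓
b·c²: (-207/400)·4/9 + 2401/14400·64/49 + 311/900·1 = 1/3 ✓
b·Ac: 2401/14400·40/343 + 311/900·265/622 = 1/6 ✓
b·c³: (-207/400)·(-8/27) + 2401/14400·(-512/343) + 311/900·1 = 1/4 ✓
b·(c∘Ac): 2401/14400·(-320/2401) + 311/900·265/622 = 1/8 ✓
b·Ac²: 2401/14400·(-80/1029) + 311/900·260/933 = 1/12 ✓
b·A²c: 311/900·75/622 = 1/24 ✓; 4 stages ⇒ order 4.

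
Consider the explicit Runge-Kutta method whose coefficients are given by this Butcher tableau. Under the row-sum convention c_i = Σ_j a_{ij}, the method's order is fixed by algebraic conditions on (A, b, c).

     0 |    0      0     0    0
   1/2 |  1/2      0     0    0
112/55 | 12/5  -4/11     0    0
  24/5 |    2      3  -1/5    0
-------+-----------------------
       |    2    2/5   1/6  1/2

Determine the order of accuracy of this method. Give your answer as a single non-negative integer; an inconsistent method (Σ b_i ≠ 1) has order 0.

0

b = (2, 2/5, 1/6, 1/2)
c = (0, 1/2, 112/55, 24/5)
Ac = (0, 0, -2/11, 601/550)
Σ b_i: 2·1 + 2/5·1 + 1/6·1 + 1/2·1 = 46/15 ≠ 1 ⇒ order 0.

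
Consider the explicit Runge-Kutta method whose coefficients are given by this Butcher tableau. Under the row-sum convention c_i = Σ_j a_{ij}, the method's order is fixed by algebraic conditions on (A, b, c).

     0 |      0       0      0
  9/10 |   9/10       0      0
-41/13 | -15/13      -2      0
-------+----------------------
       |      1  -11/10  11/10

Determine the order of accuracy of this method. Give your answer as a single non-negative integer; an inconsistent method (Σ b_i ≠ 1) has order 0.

b = (1, -11/10, 11/10)
c = (0, 9/10, -41/13)
Ac = (0, 0, -9/5)
Σ b_i: 1·1 + (-11/10)·1 + 11/10·1 = 1 ✓
b·c: (-11/10)·9/10 + 11/10·(-41/13) = -5797/1300 ≠ 1/2 ⇒ order 1.

1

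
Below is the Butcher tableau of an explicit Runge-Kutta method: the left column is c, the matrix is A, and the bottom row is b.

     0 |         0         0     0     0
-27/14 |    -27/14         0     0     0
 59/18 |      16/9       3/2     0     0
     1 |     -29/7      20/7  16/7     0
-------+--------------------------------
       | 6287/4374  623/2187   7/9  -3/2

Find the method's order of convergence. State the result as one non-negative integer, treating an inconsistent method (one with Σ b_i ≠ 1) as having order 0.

b = (6287/4374, 623/2187, 7/9, -3/2)
c = (0, -27/14, 59/18, 1)
Ac = (0, 0, -81/28, 874/441)
Σ b_i: 6287/4374·1 + 623/2187·1 + 7/9·1 + (-3/2)·1 = 1 ✓
b·c: 623/2187·(-27/14) + 7/9·59/18 + (-3/2)·1 = 1/2 ✓
b·c²: 623/2187·729/196 + 7/9·3481/324 + (-3/2)·1 = 80789/10206 ≠ 1/3 ⇒ order 2.
b·Ac: 7/9·(-81/28) + (-3/2)·874/441 = -3071/588 ≠ 1/6

2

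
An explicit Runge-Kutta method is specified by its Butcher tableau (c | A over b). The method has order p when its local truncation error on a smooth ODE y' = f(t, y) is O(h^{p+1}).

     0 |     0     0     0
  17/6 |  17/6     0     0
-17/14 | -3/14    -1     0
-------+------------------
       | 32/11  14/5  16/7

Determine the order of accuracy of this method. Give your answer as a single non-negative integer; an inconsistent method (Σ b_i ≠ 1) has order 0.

b = (32/11, 14/5, 16/7)
c = (0, 17/6, -17/14)
Ac = (0, 0, -17/6)
Σ b_i: 32/11·1 + 14/5·1 + 16/7·1 = 3078/385 ≠ 1 ⇒ order 0.

0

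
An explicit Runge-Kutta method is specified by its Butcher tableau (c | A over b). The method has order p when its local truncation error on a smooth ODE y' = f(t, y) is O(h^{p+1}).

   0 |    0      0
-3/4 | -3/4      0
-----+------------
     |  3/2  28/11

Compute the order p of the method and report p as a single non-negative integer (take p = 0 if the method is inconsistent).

0

b = (3/2, 28/11)
c = (0, -3/4)
Σ b_i: 3/2·1 + 28/11·1 = 89/22 ≠ 1 ⇒ order 0.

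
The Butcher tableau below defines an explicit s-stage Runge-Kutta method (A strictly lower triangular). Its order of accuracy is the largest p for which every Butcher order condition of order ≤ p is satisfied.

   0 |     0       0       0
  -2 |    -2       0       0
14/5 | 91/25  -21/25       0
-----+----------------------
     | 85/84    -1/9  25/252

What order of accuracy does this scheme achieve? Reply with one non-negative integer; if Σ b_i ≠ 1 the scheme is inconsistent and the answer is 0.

3

b = (85/84, -1/9, 25/252)
c = (0, -2, 14/5)
Ac = (0, 0, 42/25)
Σ b_i: 85/84·1 + (-1/9)·1 + 25/252·1 = 1 ✓
b·c: (-1/9)·(-2) + 25/252·14/5 = 1/2 ✓
b·c²: (-1/9)·4 + 25/252·196/25 = 1/3 ✓
b·Ac: 25/252·42/25 = 1/6 ✓; 3 stages ⇒ order 3.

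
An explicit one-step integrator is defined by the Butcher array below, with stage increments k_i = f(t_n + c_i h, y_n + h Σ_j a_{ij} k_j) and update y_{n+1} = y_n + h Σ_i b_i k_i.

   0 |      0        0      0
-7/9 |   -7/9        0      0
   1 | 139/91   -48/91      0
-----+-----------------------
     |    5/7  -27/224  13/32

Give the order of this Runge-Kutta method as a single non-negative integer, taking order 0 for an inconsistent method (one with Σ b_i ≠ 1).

3

b = (5/7, -27/224, 13/32)
c = (0, -7/9, 1)
Ac = (0, 0, 16/39)
Σ b_i: 5/7·1 + (-27/224)·1 + 13/32·1 = 1 ✓
b·c: (-27/224)·(-7/9) + 13/32·1 = 1/2 ✓
b·c²: (-27/224)·49/81 + 13/32·1 = 1/3 ✓
b·Ac: 13/32·16/39 = 1/6 ✓; 3 stages ⇒ order 3.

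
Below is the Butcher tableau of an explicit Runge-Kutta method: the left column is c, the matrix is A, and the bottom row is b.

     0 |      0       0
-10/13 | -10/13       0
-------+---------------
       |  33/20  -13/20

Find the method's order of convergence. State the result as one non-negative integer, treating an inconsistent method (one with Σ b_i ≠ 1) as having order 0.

2

b = (33/20, -13/20)
c = (0, -10/13)
Σ b_i: 33/20·1 + (-13/20)·1 = 1 ✓
b·c: (-13/20)·(-10/13) = 1/2 ✓; 2 stages ⇒ order 2.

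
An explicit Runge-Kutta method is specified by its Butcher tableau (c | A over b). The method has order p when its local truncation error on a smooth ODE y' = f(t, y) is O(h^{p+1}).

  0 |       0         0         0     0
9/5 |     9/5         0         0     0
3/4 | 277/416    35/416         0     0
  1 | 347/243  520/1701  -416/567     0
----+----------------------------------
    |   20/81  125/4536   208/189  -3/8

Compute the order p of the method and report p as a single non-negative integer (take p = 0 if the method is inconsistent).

b = (20/81, 125/4536, 208/189, -3/8)
c = (0, 9/5, 3/4, 1)
Ac = (0, 0, 63/416, 0)
Σ b_i: 20/81·1 + 125/4536·1 + 208/189·1 + (-3/8)·1 = 1 ✓
b·c: 125/4536·9/5 + 208/189·3/4 + (-3/8)·1 = 1/2 ✓
b·c²: 125/4536·81/25 + 208/189·9/16 + (-3/8)·1 = 1/3 ✓
b·Ac: 208/189·63/416 = 1/6 ✓
b·c³: 125/4536·729/125 + 208/189·27/64 + (-3/8)·1 = 1/4 ✓
b·(c∘Ac): 208/189·189/1664 = 1/8 ✓
b·Ac²: 208/189·567/2080 + (-3/8)·26/45 = 1/12 ✓
b·A²c: (-3/8)·(-1/9) = 1/24 ✓; 4 stages ⇒ order 4.

4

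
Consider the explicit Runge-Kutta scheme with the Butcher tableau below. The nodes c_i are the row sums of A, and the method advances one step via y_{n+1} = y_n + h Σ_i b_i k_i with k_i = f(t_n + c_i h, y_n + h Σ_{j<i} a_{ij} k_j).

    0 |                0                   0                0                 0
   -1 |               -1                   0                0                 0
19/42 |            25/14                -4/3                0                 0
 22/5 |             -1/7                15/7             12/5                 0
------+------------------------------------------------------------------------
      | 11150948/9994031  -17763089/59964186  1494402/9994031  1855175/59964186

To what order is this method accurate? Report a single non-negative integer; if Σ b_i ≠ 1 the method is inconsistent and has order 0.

3

b = (11150948/9994031, -17763089/59964186, 1494402/9994031, 1855175/59964186)
c = (0, -1, 19/42, 22/5)
Ac = (0, 0, 4/3, -37/35)
Σ b_i: 11150948/9994031·1 + (-17763089/59964186)·1 + 1494402/9994031·1 + 1855175/59964186·1 = 1 ✓
b·c: (-17763089/59964186)·(-1) + 1494402/9994031·19/42 + 1855175/59964186·22/5 = 1/2 ✓
b·c²: (-17763089/59964186)·1 + 1494402/9994031·361/1764 + 1855175/59964186·484/25 = 1/3 ✓
b·Ac: 1494402/9994031·4/3 + 1855175/59964186·(-37/35) = 1/6 ✓
b·c³: (-17763089/59964186)·(-1) + 1494402/9994031·6859/74088 + 1855175/59964186·10648/125 = 37091127887/12592479060 ≠ 1/4 ⇒ order 3.
b·(c∘Ac): 1494402/9994031·38/63 + 1855175/59964186·(-814/175) = -536817/9994031 ≠ 1/8
b·Ac²: 1494402/9994031·(-4/3) + 1855175/59964186·1936/735 = -74220928/629623953 ≠ 1/12
b·A²c: 1855175/59964186·16/5 = 2968280/29982093 ≠ 1/24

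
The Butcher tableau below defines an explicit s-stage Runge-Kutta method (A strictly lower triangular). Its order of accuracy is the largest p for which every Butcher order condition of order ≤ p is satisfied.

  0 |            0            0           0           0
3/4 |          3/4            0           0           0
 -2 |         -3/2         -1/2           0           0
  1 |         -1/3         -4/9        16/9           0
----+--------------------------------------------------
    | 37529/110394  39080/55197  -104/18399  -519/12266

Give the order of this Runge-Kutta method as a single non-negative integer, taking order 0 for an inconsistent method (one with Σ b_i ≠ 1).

b = (37529/110394, 39080/55197, -104/18399, -519/12266)
c = (0, 3/4, -2, 1)
Ac = (0, 0, -3/8, -35/9)
Σ b_i: 37529/110394·1 + 39080/55197·1 + (-104/18399)·1 + (-519/12266)·1 = 1 ✓
b·c: 39080/55197·3/4 + (-104/18399)·(-2) + (-519/12266)·1 = 1/2 ✓
b·c²: 39080/55197·9/16 + (-104/18399)·4 + (-519/12266)·1 = 1/3 ✓
b·Ac: (-104/18399)·(-3/8) + (-519/12266)·(-35/9) = 1/6 ✓
b·c³: 39080/55197·27/64 + (-104/18399)·(-8) + (-519/12266)·1 = 44393/147192 ≠ 1/4 ⇒ order 3.
b·(c∘Ac): (-104/18399)·3/4 + (-519/12266)·(-35/9) = 5899/36798 ≠ 1/8
b·Ac²: (-104/18399)·(-9/32) + (-519/12266)·247/36 = -42497/147192 ≠ 1/12
b·A²c: (-519/12266)·(-2/3) = 173/6133 ≠ 1/24

3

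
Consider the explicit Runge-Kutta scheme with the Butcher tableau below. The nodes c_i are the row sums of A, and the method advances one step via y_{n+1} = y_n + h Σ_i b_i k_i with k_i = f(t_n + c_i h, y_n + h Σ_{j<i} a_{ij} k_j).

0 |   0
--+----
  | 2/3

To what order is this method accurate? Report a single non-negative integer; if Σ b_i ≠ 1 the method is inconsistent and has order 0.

b = (2/3)
c = (0)
Σ b_i: 2/3·1 = 2/3 ≠ 1 ⇒ order 0.

0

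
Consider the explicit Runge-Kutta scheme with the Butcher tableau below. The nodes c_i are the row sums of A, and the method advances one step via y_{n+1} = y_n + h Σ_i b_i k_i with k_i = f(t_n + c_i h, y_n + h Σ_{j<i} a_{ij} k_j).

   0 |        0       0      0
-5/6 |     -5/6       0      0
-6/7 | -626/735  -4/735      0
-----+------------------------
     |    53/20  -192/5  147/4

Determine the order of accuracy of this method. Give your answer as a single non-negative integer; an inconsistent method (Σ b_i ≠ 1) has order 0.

b = (53/20, -192/5, 147/4)
c = (0, -5/6, -6/7)
Ac = (0, 0, 2/441)
Σ b_i: 53/20·1 + (-192/5)·1 + 147/4·1 = 1 ✓
b·c: (-192/5)·(-5/6) + 147/4·(-6/7) = 1/2 ✓
b·c²: (-192/5)·25/36 + 147/4·36/49 = 1/3 ✓
b·Ac: 147/4·2/441 = 1/6 ✓; 3 stages ⇒ order 3.

3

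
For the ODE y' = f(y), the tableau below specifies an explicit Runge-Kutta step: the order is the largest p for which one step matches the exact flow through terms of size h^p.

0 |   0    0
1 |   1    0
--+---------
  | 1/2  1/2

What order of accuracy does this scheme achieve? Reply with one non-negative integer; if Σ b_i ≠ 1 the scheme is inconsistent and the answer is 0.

b = (1/2, 1/2)
c = (0, 1)
Σ b_i: 1/2·1 + 1/2·1 = 1 ✓
b·c: 1/2·1 = 1/2 ✓; 2 stages ⇒ order 2.

2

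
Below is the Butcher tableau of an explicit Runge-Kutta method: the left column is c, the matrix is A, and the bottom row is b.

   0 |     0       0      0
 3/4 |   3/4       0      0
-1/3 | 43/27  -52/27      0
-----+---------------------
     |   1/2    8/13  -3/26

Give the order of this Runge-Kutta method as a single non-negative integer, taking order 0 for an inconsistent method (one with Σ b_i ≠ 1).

3

b = (1/2, 8/13, -3/26)
c = (0, 3/4, -1/3)
Ac = (0, 0, -13/9)
Σ b_i: 1/2·1 + 8/13·1 + (-3/26)·1 = 1 ✓
b·c: 8/13·3/4 + (-3/26)·(-1/3) = 1/2 ✓
b·c²: 8/13·9/16 + (-3/26)·1/9 = 1/3 ✓
b·Ac: (-3/26)·(-13/9) = 1/6 ✓; 3 stages ⇒ order 3.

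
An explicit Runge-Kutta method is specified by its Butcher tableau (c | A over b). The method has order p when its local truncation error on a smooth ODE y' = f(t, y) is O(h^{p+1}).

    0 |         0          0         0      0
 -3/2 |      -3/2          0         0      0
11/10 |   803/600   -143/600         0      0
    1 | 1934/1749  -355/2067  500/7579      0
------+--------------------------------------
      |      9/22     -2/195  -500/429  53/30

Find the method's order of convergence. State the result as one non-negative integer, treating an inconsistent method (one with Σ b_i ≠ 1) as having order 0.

b = (9/22, -2/195, -500/429, 53/30)
c = (0, -3/2, 11/10, 1)
Ac = (0, 0, 143/400, 35/106)
Σ b_i: 9/22·1 + (-2/195)·1 + (-500/429)·1 + 53/30·1 = 1 ✓
b·c: (-2/195)·(-3/2) + (-500/429)·11/10 + 53/30·1 = 1/2 ✓
b·c²: (-2/195)·9/4 + (-500/429)·121/100 + 53/30·1 = 1/3 ✓
b·Ac: (-500/429)·143/400 + 53/30·35/106 = 1/6 ✓
b·c³: (-2/195)·(-27/8) + (-500/429)·1331/1000 + 53/30·1 = 1/4 ✓
b·(c∘Ac): (-500/429)·1573/4000 + 53/30·35/106 = 1/8 ✓
b·Ac²: (-500/429)·(-429/800) + 53/30·(-65/212) = 1/12 ✓
b·A²c: 53/30·5/212 = 1/24 ✓; 4 stages ⇒ order 4.

4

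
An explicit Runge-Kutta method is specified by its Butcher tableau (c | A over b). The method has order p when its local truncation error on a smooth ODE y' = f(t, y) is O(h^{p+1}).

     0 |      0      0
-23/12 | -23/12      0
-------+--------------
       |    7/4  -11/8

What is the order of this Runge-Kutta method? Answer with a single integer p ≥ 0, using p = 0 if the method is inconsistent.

b = (7/4, -11/8)
c = (0, -23/12)
Σ b_i: 7/4·1 + (-11/8)·1 = 3/8 ≠ 1 ⇒ order 0.

0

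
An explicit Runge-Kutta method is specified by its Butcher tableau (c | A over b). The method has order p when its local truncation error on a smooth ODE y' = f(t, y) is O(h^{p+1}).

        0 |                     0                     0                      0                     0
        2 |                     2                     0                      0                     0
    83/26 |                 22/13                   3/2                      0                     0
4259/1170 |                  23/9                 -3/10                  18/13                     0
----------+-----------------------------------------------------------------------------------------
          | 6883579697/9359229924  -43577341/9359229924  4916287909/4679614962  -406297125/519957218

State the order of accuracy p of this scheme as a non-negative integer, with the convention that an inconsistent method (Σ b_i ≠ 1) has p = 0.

b = (6883579697/9359229924, -43577341/9359229924, 4916287909/4679614962, -406297125/519957218)
c = (0, 2, 83/26, 4259/1170)
Ac = (0, 0, 3, 3228/845)
Σ b_i: 6883579697/9359229924·1 + (-43577341/9359229924)·1 + 4916287909/4679614962·1 + (-406297125/519957218)·1 = 1 ✓
b·c: (-43577341/9359229924)·2 + 4916287909/4679614962·83/26 + (-406297125/519957218)·4259/1170 = 1/2 ✓
b·c²: (-43577341/9359229924)·4 + 4916287909/4679614962·6889/676 + (-406297125/519957218)·18139081/1368900 = 1/3 ✓
b·Ac: 4916287909/4679614962·3 + (-406297125/519957218)·3228/845 = 1/6 ✓
b·c³: (-43577341/9359229924)·8 + 4916287909/4679614962·571787/17576 + (-406297125/519957218)·77254345979/1601613000 = -3888441026891/1095029901108 ≠ 1/4 ⇒ order 3.
b·(c∘Ac): 4916287909/4679614962·249/26 + (-406297125/519957218)·2291342/164775 = -32641910413/40556663004 ≠ 1/8
b·Ac²: 4916287909/4679614962·6 + (-406297125/519957218)·283641/21970 = -153498080207/40556663004 ≠ 1/12
b·A²c: (-406297125/519957218)·54/13 = -843847875/259978609 ≠ 1/24

3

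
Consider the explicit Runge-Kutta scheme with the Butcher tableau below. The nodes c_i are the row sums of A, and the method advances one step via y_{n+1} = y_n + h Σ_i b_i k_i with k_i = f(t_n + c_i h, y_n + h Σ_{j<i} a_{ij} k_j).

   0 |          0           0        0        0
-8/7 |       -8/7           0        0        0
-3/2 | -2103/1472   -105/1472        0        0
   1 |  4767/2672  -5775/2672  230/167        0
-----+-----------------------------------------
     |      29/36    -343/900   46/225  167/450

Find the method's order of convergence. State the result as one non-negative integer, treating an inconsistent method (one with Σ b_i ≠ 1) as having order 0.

4

b = (29/36, -343/900, 46/225, 167/450)
c = (0, -8/7, -3/2, 1)
Ac = (0, 0, 15/184, 135/334)
Σ b_i: 29/36·1 + (-343/900)·1 + 46/225·1 + 167/450·1 = 1 ✓
b·c: (-343/900)·(-8/7) + 46/225·(-3/2) + 167/450·1 = 1/2 ✓
b·c²: (-343/900)·64/49 + 46/225·9/4 + 167/450·1 = 1/3 ✓
b·Ac: 46/225·15/184 + 167/450·135/334 = 1/6 ✓
b·c³: (-343/900)·(-512/343) + 46/225·(-27/8) + 167/450·1 = 1/4 ✓
b·(c∘Ac): 46/225·(-45/368) + 167/450·135/334 = 1/8 ✓
b·Ac²: 46/225·(-15/161) + 167/450·645/2338 = 1/12 ✓
b·A²c: 167/450·75/668 = 1/24 ✓; 4 stages ⇒ order 4.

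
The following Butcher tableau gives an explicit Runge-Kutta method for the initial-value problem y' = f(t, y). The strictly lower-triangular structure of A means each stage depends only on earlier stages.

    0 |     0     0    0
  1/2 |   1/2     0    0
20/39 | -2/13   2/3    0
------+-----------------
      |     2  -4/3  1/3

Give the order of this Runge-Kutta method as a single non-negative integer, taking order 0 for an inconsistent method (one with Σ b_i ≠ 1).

b = (2, -4/3, 1/3)
c = (0, 1/2, 20/39)
Ac = (0, 0, 1/3)
Σ b_i: 2·1 + (-4/3)·1 + 1/3·1 = 1 ✓
b·c: (-4/3)·1/2 + 1/3·20/39 = -58/117 ≠ 1/2 ⇒ order 1.

1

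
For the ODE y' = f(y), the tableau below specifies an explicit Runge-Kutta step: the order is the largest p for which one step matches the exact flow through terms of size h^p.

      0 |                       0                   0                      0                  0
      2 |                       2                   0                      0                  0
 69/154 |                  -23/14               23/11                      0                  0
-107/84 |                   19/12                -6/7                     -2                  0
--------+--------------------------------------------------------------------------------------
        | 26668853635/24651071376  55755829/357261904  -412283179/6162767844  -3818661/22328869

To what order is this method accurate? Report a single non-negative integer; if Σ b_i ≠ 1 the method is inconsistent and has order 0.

b = (26668853635/24651071376, 55755829/357261904, -412283179/6162767844, -3818661/22328869)
c = (0, 2, 69/154, -107/84)
Ac = (0, 0, 46/11, -201/77)
Σ b_i: 26668853635/24651071376·1 + 55755829/357261904·1 + (-412283179/6162767844)·1 + (-3818661/22328869)·1 = 1 ✓
b·c: 55755829/357261904·2 + (-412283179/6162767844)·69/154 + (-3818661/22328869)·(-107/84) = 1/2 ✓
b·c²: 55755829/357261904·4 + (-412283179/6162767844)·4761/23716 + (-3818661/22328869)·11449/7056 = 1/3 ✓
b·Ac: (-412283179/6162767844)·46/11 + (-3818661/22328869)·(-201/77) = 1/6 ✓
b·c³: 55755829/357261904·8 + (-412283179/6162767844)·328509/3652264 + (-3818661/22328869)·(-1225043/592704) = 11063768231735/6932309985216 ≠ 1/4 ⇒ order 3.
b·(c∘Ac): (-412283179/6162767844)·1587/847 + (-3818661/22328869)·7169/2156 = -216950047/312604166 ≠ 1/8
b·Ac²: (-412283179/6162767844)·92/11 + (-3818661/22328869)·(-45417/11858) = 985131337/10315937478 ≠ 1/12
b·A²c: (-3818661/22328869)·(-92/11) = 31937892/22328869 ≠ 1/24

3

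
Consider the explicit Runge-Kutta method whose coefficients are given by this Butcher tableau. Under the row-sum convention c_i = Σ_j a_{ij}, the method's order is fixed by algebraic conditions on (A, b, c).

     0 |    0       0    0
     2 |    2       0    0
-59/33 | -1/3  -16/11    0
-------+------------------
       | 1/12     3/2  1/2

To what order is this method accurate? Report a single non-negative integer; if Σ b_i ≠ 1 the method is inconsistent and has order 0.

0

b = (1/12, 3/2, 1/2)
c = (0, 2, -59/33)
Ac = (0, 0, -32/11)
Σ b_i: 1/12·1 + 3/2·1 + 1/2·1 = 25/12 ≠ 1 ⇒ order 0.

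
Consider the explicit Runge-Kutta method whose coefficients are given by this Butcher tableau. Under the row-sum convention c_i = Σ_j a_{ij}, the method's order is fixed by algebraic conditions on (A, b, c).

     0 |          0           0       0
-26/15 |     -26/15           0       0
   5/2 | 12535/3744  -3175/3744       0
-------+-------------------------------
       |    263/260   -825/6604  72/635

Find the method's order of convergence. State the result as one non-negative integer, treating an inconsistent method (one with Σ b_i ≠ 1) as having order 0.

3

b = (263/260, -825/6604, 72/635)
c = (0, -26/15, 5/2)
Ac = (0, 0, 635/432)
Σ b_i: 263/260·1 + (-825/6604)·1 + 72/635·1 = 1 ✓
b·c: (-825/6604)·(-26/15) + 72/635·5/2 = 1/2 ✓
b·c²: (-825/6604)·676/225 + 72/635·25/4 = 1/3 ✓
b·Ac: 72/635·635/432 = 1/6 ✓; 3 stages ⇒ order 3.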